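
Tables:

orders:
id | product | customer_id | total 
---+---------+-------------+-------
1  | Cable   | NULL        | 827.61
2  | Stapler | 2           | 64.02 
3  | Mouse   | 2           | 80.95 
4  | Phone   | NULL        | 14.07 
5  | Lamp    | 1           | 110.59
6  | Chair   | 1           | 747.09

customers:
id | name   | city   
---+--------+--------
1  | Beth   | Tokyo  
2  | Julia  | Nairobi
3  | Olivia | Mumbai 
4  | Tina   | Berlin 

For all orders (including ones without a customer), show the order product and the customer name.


LEFT JOIN keeps every row from orders (the left table); where customer_id has no match in customers, the customer columns become NULL. Walk through each order:
  - order 1 (Cable): customer_id=NULL, no match -> kept with NULL
  - order 2 (Stapler): customer_id=2 -> matches Julia
  - order 3 (Mouse): customer_id=2 -> matches Julia
  - order 4 (Phone): customer_id=NULL, no match -> kept with NULL
  - order 5 (Lamp): customer_id=1 -> matches Beth
  - order 6 (Chair): customer_id=1 -> matches Beth
All 6 rows appear; 2 have NULL customer.

SQL:
SELECT a.product, b.name AS customer
FROM orders a
LEFT JOIN customers b ON a.customer_id = b.id

Result:
product | customer
--------+---------
Cable   | NULL    
Stapler | Julia   
Mouse   | Julia   
Phone   | NULL    
Lamp    | Beth    
Chair   | Beth    


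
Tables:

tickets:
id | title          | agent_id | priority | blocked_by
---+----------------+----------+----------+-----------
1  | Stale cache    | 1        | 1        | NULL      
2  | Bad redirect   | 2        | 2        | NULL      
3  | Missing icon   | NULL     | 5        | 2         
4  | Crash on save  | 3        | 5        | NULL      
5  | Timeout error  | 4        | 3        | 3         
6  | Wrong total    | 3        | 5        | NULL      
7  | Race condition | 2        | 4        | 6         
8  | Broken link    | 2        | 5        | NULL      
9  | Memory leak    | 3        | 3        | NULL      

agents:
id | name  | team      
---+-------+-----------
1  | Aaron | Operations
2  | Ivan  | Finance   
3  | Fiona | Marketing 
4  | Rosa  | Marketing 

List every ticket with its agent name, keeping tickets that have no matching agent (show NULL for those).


LEFT JOIN keeps every row from tickets (the left table); where agent_id has no match in agents, the agent columns become NULL. Walk through each ticket:
  - ticket 1 (Stale cache): agent_id=1 -> matches Aaron
  - ticket 2 (Bad redirect): agent_id=2 -> matches Ivan
  - ticket 3 (Missing icon): agent_id=NULL, no match -> kept with NULL
  - ticket 4 (Crash on save): agent_id=3 -> matches Fiona
  - ticket 5 (Timeout error): agent_id=4 -> matches Rosa
  - ticket 6 (Wrong total): agent_id=3 -> matches Fiona
  - ticket 7 (Race condition): agent_id=2 -> matches Ivan
  - ticket 8 (Broken link): agent_id=2 -> matches Ivan
  - ticket 9 (Memory leak): agent_id=3 -> matches Fiona
All 9 rows appear; 1 has NULL agent.

SQL:
SELECT a.title, b.name AS agent
FROM tickets a
LEFT JOIN agents b ON a.agent_id = b.id

Result:
title          | agent
---------------+------
Stale cache    | Aaron
Bad redirect   | Ivan 
Missing icon   | NULL 
Crash on save  | Fiona
Timeout error  | Rosa 
Wrong total    | Fiona
Race condition | Ivan 
Broken link    | Ivan 
Memory leak    | Fiona


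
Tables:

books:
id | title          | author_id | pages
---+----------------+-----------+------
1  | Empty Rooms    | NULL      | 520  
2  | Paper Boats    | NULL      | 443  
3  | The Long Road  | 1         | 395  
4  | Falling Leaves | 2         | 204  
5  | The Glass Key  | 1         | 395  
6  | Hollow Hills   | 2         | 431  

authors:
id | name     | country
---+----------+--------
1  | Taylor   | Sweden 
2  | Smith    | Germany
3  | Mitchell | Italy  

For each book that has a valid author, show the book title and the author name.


INNER JOIN keeps only books rows whose author_id matches an id in authors. Walk through each book:
  - book 1 (Empty Rooms): author_id=NULL, no match -> dropped
  - book 2 (Paper Boats): author_id=NULL, no match -> dropped
  - book 3 (The Long Road): author_id=1 -> matches Taylor
  - book 4 (Falling Leaves): author_id=2 -> matches Smith
  - book 5 (The Glass Key): author_id=1 -> matches Taylor
  - book 6 (Hollow Hills): author_id=2 -> matches Smith
So 2 of 6 rows are dropped.

SQL:
SELECT a.title, b.name AS author
FROM books a
INNER JOIN authors b ON a.author_id = b.id

Result:
title          | author
---------------+-------
The Long Road  | Taylor
Falling Leaves | Smith 
The Glass Key  | Taylor
Hollow Hills   | Smith 


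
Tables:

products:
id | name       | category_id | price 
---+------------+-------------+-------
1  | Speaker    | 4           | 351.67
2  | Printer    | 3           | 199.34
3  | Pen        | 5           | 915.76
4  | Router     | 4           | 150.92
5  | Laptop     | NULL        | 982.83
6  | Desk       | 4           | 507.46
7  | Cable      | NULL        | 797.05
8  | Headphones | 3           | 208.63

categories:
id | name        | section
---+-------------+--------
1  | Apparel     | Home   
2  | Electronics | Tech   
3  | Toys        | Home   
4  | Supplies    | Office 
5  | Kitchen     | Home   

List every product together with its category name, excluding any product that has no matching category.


INNER JOIN keeps only products rows whose category_id matches an id in categories. Walk through each product:
  - product 1 (Speaker): category_id=4 -> matches Supplies
  - product 2 (Printer): category_id=3 -> matches Toys
  - product 3 (Pen): category_id=5 -> matches Kitchen
  - product 4 (Router): category_id=4 -> matches Supplies
  - product 5 (Laptop): category_id=NULL, no match -> dropped
  - product 6 (Desk): category_id=4 -> matches Supplies
  - product 7 (Cable): category_id=NULL, no match -> dropped
  - product 8 (Headphones): category_id=3 -> matches Toys
So 2 of 8 rows are dropped.

SQL:
SELECT a.name, b.name AS category
FROM products a
INNER JOIN categories b ON a.category_id = b.id

Result:
name       | category
-----------+---------
Speaker    | Supplies
Printer    | Toys    
Pen        | Kitchen 
Router     | Supplies
Desk       | Supplies
Headphones | Toys    


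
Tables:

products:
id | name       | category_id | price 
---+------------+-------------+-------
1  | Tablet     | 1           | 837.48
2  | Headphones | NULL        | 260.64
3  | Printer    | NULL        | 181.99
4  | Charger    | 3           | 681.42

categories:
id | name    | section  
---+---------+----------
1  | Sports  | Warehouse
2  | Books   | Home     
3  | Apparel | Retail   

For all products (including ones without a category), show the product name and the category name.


LEFT JOIN keeps every row from products (the left table); where category_id has no match in categories, the category columns become NULL. Walk through each product:
  - product 1 (Tablet): category_id=1 -> matches Sports
  - product 2 (Headphones): category_id=NULL, no match -> kept with NULL
  - product 3 (Printer): category_id=NULL, no match -> kept with NULL
  - product 4 (Charger): category_id=3 -> matches Apparel
All 4 rows appear; 2 have NULL category.

SQL:
SELECT a.name, b.name AS category
FROM products a
LEFT JOIN categories b ON a.category_id = b.id

Result:
name       | category
-----------+---------
Tablet     | Sports  
Headphones | NULL    
Printer    | NULL    
Charger    | Apparel 


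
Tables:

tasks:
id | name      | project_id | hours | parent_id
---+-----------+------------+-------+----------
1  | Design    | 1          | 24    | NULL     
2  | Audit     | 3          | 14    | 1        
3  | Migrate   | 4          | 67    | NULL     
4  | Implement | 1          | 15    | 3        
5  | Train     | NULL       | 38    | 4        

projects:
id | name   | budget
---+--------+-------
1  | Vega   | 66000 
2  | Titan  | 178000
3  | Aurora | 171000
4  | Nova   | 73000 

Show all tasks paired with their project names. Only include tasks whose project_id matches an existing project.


INNER JOIN keeps only tasks rows whose project_id matches an id in projects. Walk through each task:
  - task 1 (Design): project_id=1 -> matches Vega
  - task 2 (Audit): project_id=3 -> matches Aurora
  - task 3 (Migrate): project_id=4 -> matches Nova
  - task 4 (Implement): project_id=1 -> matches Vega
  - task 5 (Train): project_id=NULL, no match -> dropped
So 1 of 5 rows is dropped.

SQL:
SELECT a.name, b.name AS project
FROM tasks a
INNER JOIN projects b ON a.project_id = b.id

Result:
name      | project
----------+--------
Design    | Vega   
Audit     | Aurora 
Migrate   | Nova   
Implement | Vega   


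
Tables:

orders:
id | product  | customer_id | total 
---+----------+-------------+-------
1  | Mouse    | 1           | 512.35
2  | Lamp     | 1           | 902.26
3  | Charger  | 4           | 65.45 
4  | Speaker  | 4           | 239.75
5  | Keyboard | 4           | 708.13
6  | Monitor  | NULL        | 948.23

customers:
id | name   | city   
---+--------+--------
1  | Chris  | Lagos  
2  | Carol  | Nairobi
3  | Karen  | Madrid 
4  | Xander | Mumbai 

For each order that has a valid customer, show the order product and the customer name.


INNER JOIN keeps only orders rows whose customer_id matches an id in customers. Walk through each order:
  - order 1 (Mouse): customer_id=1 -> matches Chris
  - order 2 (Lamp): customer_id=1 -> matches Chris
  - order 3 (Charger): customer_id=4 -> matches Xander
  - order 4 (Speaker): customer_id=4 -> matches Xander
  - order 5 (Keyboard): customer_id=4 -> matches Xander
  - order 6 (Monitor): customer_id=NULL, no match -> dropped
So 1 of 6 rows is dropped.

SQL:
SELECT a.product, b.name AS customer
FROM orders a
INNER JOIN customers b ON a.customer_id = b.id

Result:
product  | customer
---------+---------
Mouse    | Chris   
Lamp     | Chris   
Charger  | Xander  
Speaker  | Xander  
Keyboard | Xander  


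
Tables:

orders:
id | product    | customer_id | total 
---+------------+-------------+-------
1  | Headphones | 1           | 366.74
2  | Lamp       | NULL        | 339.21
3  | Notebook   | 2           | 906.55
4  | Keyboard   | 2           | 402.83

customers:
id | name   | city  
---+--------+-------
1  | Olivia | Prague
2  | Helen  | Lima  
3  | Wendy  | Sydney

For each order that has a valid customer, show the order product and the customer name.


INNER JOIN keeps only orders rows whose customer_id matches an id in customers. Walk through each order:
  - order 1 (Headphones): customer_id=1 -> matches Olivia
  - order 2 (Lamp): customer_id=NULL, no match -> dropped
  - order 3 (Notebook): customer_id=2 -> matches Helen
  - order 4 (Keyboard): customer_id=2 -> matches Helen
So 1 of 4 rows is dropped.

SQL:
SELECT a.product, b.name AS customer
FROM orders a
INNER JOIN customers b ON a.customer_id = b.id

Result:
product    | customer
-----------+---------
Headphones | Olivia  
Notebook   | Helen   
Keyboard   | Helen   


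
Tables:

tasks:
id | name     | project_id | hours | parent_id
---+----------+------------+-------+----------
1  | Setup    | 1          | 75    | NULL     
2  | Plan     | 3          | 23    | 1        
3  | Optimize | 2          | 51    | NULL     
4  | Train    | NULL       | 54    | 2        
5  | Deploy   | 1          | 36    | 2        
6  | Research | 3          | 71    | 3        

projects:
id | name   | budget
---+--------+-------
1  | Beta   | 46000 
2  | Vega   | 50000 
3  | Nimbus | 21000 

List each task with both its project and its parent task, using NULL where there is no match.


Two LEFT JOINs from the same base table tasks: one to projects via project_id, one to tasks itself via parent_id. Both are LEFT so every task is preserved.
Match against projects:
  - task 1 (Setup): project_id=1 -> matches Beta
  - task 2 (Plan): project_id=3 -> matches Nimbus
  - task 3 (Optimize): project_id=2 -> matches Vega
  - task 4 (Train): project_id=NULL, no match -> kept with NULL
  - task 5 (Deploy): project_id=1 -> matches Beta
  - task 6 (Research): project_id=3 -> matches Nimbus
Match against tasks (self):
  - task 1 (Setup): parent_id=NULL -> NULL
  - task 2 (Plan): parent_id=1 -> Setup
  - task 3 (Optimize): parent_id=NULL -> NULL
  - task 4 (Train): parent_id=2 -> Plan
  - task 5 (Deploy): parent_id=2 -> Plan
  - task 6 (Research): parent_id=3 -> Optimize

SQL:
SELECT a.name, b.name AS project, c.name AS parent
FROM tasks a
LEFT JOIN projects b ON a.project_id = b.id
LEFT JOIN tasks c ON a.parent_id = c.id

Result:
name     | project | parent  
---------+---------+---------
Setup    | Beta    | NULL    
Plan     | Nimbus  | Setup   
Optimize | Vega    | NULL    
Train    | NULL    | Plan    
Deploy   | Beta    | Plan    
Research | Nimbus  | Optimize


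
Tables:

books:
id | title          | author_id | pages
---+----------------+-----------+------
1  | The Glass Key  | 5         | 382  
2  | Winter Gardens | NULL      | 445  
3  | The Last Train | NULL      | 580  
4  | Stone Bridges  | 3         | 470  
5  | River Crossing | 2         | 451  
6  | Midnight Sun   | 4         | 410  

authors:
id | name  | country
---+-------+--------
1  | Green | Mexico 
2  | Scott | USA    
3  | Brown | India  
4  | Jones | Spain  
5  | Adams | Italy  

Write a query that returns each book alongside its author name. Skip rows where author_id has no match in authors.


INNER JOIN keeps only books rows whose author_id matches an id in authors. Walk through each book:
  - book 1 (The Glass Key): author_id=5 -> matches Adams
  - book 2 (Winter Gardens): author_id=NULL, no match -> dropped
  - book 3 (The Last Train): author_id=NULL, no match -> dropped
  - book 4 (Stone Bridges): author_id=3 -> matches Brown
  - book 5 (River Crossing): author_id=2 -> matches Scott
  - book 6 (Midnight Sun): author_id=4 -> matches Jones
So 2 of 6 rows are dropped.

SQL:
SELECT a.title, b.name AS author
FROM books a
INNER JOIN authors b ON a.author_id = b.id

Result:
title          | author
---------------+-------
The Glass Key  | Adams 
Stone Bridges  | Brown 
River Crossing | Scott 
Midnight Sun   | Jones 


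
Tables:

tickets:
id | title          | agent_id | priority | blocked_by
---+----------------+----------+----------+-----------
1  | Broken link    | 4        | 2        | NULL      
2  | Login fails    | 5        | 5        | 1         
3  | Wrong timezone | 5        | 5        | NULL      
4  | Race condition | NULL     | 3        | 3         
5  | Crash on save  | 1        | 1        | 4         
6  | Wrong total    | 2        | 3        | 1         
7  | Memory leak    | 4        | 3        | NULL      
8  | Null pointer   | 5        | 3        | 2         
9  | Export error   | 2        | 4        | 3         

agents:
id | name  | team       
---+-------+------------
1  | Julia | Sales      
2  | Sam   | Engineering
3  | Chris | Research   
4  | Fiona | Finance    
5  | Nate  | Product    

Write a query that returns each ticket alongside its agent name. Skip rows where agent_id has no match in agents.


INNER JOIN keeps only tickets rows whose agent_id matches an id in agents. Walk through each ticket:
  - ticket 1 (Broken link): agent_id=4 -> matches Fiona
  - ticket 2 (Login fails): agent_id=5 -> matches Nate
  - ticket 3 (Wrong timezone): agent_id=5 -> matches Nate
  - ticket 4 (Race condition): agent_id=NULL, no match -> dropped
  - ticket 5 (Crash on save): agent_id=1 -> matches Julia
  - ticket 6 (Wrong total): agent_id=2 -> matches Sam
  - ticket 7 (Memory leak): agent_id=4 -> matches Fiona
  - ticket 8 (Null pointer): agent_id=5 -> matches Nate
  - ticket 9 (Export error): agent_id=2 -> matches Sam
So 1 of 9 rows is dropped.

SQL:
SELECT a.title, b.name AS agent
FROM tickets a
INNER JOIN agents b ON a.agent_id = b.id

Result:
title          | agent
---------------+------
Broken link    | Fiona
Login fails    | Nate 
Wrong timezone | Nate 
Crash on save  | Julia
Wrong total    | Sam  
Memory leak    | Fiona
Null pointer   | Nate 
Export error   | Sam  


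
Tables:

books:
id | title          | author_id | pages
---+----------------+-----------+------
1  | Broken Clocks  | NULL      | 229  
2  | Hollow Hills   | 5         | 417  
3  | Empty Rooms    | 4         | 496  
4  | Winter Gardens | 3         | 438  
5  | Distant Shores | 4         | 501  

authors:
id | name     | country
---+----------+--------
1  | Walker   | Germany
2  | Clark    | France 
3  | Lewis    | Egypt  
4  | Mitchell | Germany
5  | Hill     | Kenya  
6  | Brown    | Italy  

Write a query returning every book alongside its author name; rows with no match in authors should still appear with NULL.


LEFT JOIN keeps every row from books (the left table); where author_id has no match in authors, the author columns become NULL. Walk through each book:
  - book 1 (Broken Clocks): author_id=NULL, no match -> kept with NULL
  - book 2 (Hollow Hills): author_id=5 -> matches Hill
  - book 3 (Empty Rooms): author_id=4 -> matches Mitchell
  - book 4 (Winter Gardens): author_id=3 -> matches Lewis
  - book 5 (Distant Shores): author_id=4 -> matches Mitchell
All 5 rows appear; 1 has NULL author.

SQL:
SELECT a.title, b.name AS author
FROM books a
LEFT JOIN authors b ON a.author_id = b.id

Result:
title          | author  
---------------+---------
Broken Clocks  | NULL    
Hollow Hills   | Hill    
Empty Rooms    | Mitchell
Winter Gardens | Lewis   
Distant Shores | Mitchell


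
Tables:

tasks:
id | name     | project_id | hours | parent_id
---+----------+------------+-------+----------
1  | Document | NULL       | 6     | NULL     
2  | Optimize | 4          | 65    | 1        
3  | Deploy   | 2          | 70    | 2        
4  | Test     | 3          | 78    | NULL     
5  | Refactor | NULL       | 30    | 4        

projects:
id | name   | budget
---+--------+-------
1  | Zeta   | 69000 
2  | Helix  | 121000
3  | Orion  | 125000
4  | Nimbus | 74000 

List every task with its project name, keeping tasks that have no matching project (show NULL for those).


LEFT JOIN keeps every row from tasks (the left table); where project_id has no match in projects, the project columns become NULL. Walk through each task:
  - task 1 (Document): project_id=NULL, no match -> kept with NULL
  - task 2 (Optimize): project_id=4 -> matches Nimbus
  - task 3 (Deploy): project_id=2 -> matches Helix
  - task 4 (Test): project_id=3 -> matches Orion
  - task 5 (Refactor): project_id=NULL, no match -> kept with NULL
All 5 rows appear; 2 have NULL project.

SQL:
SELECT a.name, b.name AS project
FROM tasks a
LEFT JOIN projects b ON a.project_id = b.id

Result:
name     | project
---------+--------
Document | NULL   
Optimize | Nimbus 
Deploy   | Helix  
Test     | Orion  
Refactor | NULL   


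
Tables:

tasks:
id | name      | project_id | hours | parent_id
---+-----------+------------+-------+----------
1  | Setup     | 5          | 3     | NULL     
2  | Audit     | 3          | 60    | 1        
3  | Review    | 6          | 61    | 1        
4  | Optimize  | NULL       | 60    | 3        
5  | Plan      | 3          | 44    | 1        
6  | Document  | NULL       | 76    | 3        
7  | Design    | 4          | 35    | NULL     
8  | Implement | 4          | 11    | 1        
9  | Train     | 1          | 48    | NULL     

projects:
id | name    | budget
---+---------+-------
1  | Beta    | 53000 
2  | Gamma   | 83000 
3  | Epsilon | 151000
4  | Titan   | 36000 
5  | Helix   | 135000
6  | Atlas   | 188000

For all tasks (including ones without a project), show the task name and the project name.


LEFT JOIN keeps every row from tasks (the left table); where project_id has no match in projects, the project columns become NULL. Walk through each task:
  - task 1 (Setup): project_id=5 -> matches Helix
  - task 2 (Audit): project_id=3 -> matches Epsilon
  - task 3 (Review): project_id=6 -> matches Atlas
  - task 4 (Optimize): project_id=NULL, no match -> kept with NULL
  - task 5 (Plan): project_id=3 -> matches Epsilon
  - task 6 (Document): project_id=NULL, no match -> kept with NULL
  - task 7 (Design): project_id=4 -> matches Titan
  - task 8 (Implement): project_id=4 -> matches Titan
  - task 9 (Train): project_id=1 -> matches Beta
All 9 rows appear; 2 have NULL project.

SQL:
SELECT a.name, b.name AS project
FROM tasks a
LEFT JOIN projects b ON a.project_id = b.id

Result:
name      | project
----------+--------
Setup     | Helix  
Audit     | Epsilon
Review    | Atlas  
Optimize  | NULL   
Plan      | Epsilon
Document  | NULL   
Design    | Titan  
Implement | Titan  
Train     | Beta   


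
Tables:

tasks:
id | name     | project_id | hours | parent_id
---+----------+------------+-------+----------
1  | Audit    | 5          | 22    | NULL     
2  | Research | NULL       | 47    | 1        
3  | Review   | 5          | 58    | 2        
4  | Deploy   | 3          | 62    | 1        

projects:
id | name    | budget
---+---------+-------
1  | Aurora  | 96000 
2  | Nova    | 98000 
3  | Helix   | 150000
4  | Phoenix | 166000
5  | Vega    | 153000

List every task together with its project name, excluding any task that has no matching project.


INNER JOIN keeps only tasks rows whose project_id matches an id in projects. Walk through each task:
  - task 1 (Audit): project_id=5 -> matches Vega
  - task 2 (Research): project_id=NULL, no match -> dropped
  - task 3 (Review): project_id=5 -> matches Vega
  - task 4 (Deploy): project_id=3 -> matches Helix
So 1 of 4 rows is dropped.

SQL:
SELECT a.name, b.name AS project
FROM tasks a
INNER JOIN projects b ON a.project_id = b.id

Result:
name   | project
-------+--------
Audit  | Vega   
Review | Vega   
Deploy | Helix  


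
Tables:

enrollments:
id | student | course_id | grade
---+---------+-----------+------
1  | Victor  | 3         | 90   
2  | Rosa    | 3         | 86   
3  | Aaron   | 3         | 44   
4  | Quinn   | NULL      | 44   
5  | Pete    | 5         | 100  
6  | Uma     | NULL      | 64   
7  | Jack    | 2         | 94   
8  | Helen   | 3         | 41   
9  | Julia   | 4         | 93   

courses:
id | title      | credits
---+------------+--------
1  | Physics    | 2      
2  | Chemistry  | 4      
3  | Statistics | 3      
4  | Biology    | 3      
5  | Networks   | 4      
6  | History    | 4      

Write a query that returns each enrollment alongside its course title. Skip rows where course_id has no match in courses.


INNER JOIN keeps only enrollments rows whose course_id matches an id in courses. Walk through each enrollment:
  - enrollment 1 (Victor): course_id=3 -> matches Statistics
  - enrollment 2 (Rosa): course_id=3 -> matches Statistics
  - enrollment 3 (Aaron): course_id=3 -> matches Statistics
  - enrollment 4 (Quinn): course_id=NULL, no match -> dropped
  - enrollment 5 (Pete): course_id=5 -> matches Networks
  - enrollment 6 (Uma): course_id=NULL, no match -> dropped
  - enrollment 7 (Jack): course_id=2 -> matches Chemistry
  - enrollment 8 (Helen): course_id=3 -> matches Statistics
  - enrollment 9 (Julia): course_id=4 -> matches Biology
So 2 of 9 rows are dropped.

SQL:
SELECT a.student, b.title AS course
FROM enrollments a
INNER JOIN courses b ON a.course_id = b.id

Result:
student | course    
--------+-----------
Victor  | Statistics
Rosa    | Statistics
Aaron   | Statistics
Pete    | Networks  
Jack    | Chemistry 
Helen   | Statistics
Julia   | Biology   


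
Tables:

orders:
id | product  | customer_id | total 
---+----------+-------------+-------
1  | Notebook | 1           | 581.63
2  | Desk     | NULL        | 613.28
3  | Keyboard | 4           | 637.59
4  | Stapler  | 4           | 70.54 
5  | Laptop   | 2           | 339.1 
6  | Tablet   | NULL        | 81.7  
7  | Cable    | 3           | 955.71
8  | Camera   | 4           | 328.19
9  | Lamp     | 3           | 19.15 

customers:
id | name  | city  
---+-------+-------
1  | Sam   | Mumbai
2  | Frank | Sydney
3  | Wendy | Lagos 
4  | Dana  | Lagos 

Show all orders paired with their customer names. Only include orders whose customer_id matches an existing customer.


INNER JOIN keeps only orders rows whose customer_id matches an id in customers. Walk through each order:
  - order 1 (Notebook): customer_id=1 -> matches Sam
  - order 2 (Desk): customer_id=NULL, no match -> dropped
  - order 3 (Keyboard): customer_id=4 -> matches Dana
  - order 4 (Stapler): customer_id=4 -> matches Dana
  - order 5 (Laptop): customer_id=2 -> matches Frank
  - order 6 (Tablet): customer_id=NULL, no match -> dropped
  - order 7 (Cable): customer_id=3 -> matches Wendy
  - order 8 (Camera): customer_id=4 -> matches Dana
  - order 9 (Lamp): customer_id=3 -> matches Wendy
So 2 of 9 rows are dropped.

SQL:
SELECT a.product, b.name AS customer
FROM orders a
INNER JOIN customers b ON a.customer_id = b.id

Result:
product  | customer
---------+---------
Notebook | Sam     
Keyboard | Dana    
Stapler  | Dana    
Laptop   | Frank   
Cable    | Wendy   
Camera   | Dana    
Lamp     | Wendy   


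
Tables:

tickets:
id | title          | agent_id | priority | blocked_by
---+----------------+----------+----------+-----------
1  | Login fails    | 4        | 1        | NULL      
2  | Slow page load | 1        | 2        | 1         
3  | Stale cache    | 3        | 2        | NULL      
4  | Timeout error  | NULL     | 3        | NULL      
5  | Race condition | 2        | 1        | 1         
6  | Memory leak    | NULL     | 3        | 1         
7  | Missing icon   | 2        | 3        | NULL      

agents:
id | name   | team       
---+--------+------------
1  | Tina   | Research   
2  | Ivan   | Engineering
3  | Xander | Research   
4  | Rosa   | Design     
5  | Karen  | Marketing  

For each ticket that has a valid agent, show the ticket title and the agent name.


INNER JOIN keeps only tickets rows whose agent_id matches an id in agents. Walk through each ticket:
  - ticket 1 (Login fails): agent_id=4 -> matches Rosa
  - ticket 2 (Slow page load): agent_id=1 -> matches Tina
  - ticket 3 (Stale cache): agent_id=3 -> matches Xander
  - ticket 4 (Timeout error): agent_id=NULL, no match -> dropped
  - ticket 5 (Race condition): agent_id=2 -> matches Ivan
  - ticket 6 (Memory leak): agent_id=NULL, no match -> dropped
  - ticket 7 (Missing icon): agent_id=2 -> matches Ivan
So 2 of 7 rows are dropped.

SQL:
SELECT a.title, b.name AS agent
FROM tickets a
INNER JOIN agents b ON a.agent_id = b.id

Result:
title          | agent 
---------------+-------
Login fails    | Rosa  
Slow page load | Tina  
Stale cache    | Xander
Race condition | Ivan  
Missing icon   | Ivan  


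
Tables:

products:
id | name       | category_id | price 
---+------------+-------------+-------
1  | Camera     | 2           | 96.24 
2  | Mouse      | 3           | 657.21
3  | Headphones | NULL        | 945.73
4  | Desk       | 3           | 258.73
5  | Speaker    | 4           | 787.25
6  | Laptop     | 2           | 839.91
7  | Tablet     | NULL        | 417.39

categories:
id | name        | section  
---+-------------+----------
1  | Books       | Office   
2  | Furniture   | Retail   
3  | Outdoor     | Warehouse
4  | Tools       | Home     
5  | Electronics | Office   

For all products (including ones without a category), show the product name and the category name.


LEFT JOIN keeps every row from products (the left table); where category_id has no match in categories, the category columns become NULL. Walk through each product:
  - product 1 (Camera): category_id=2 -> matches Furniture
  - product 2 (Mouse): category_id=3 -> matches Outdoor
  - product 3 (Headphones): category_id=NULL, no match -> kept with NULL
  - product 4 (Desk): category_id=3 -> matches Outdoor
  - product 5 (Speaker): category_id=4 -> matches Tools
  - product 6 (Laptop): category_id=2 -> matches Furniture
  - product 7 (Tablet): category_id=NULL, no match -> kept with NULL
All 7 rows appear; 2 have NULL category.

SQL:
SELECT a.name, b.name AS category
FROM products a
LEFT JOIN categories b ON a.category_id = b.id

Result:
name       | category 
-----------+----------
Camera     | Furniture
Mouse      | Outdoor  
Headphones | NULL     
Desk       | Outdoor  
Speaker    | Tools    
Laptop     | Furniture
Tablet     | NULL     


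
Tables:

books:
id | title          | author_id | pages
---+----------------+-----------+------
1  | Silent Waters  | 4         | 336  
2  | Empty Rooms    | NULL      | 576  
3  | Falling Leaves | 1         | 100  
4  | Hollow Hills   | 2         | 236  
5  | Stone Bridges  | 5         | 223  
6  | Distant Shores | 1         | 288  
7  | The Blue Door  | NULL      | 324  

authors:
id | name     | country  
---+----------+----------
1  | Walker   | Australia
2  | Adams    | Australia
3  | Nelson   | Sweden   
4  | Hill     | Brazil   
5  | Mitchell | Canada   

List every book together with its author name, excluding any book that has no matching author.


INNER JOIN keeps only books rows whose author_id matches an id in authors. Walk through each book:
  - book 1 (Silent Waters): author_id=4 -> matches Hill
  - book 2 (Empty Rooms): author_id=NULL, no match -> dropped
  - book 3 (Falling Leaves): author_id=1 -> matches Walker
  - book 4 (Hollow Hills): author_id=2 -> matches Adams
  - book 5 (Stone Bridges): author_id=5 -> matches Mitchell
  - book 6 (Distant Shores): author_id=1 -> matches Walker
  - book 7 (The Blue Door): author_id=NULL, no match -> dropped
So 2 of 7 rows are dropped.

SQL:
SELECT a.title, b.name AS author
FROM books a
INNER JOIN authors b ON a.author_id = b.id

Result:
title          | author  
---------------+---------
Silent Waters  | Hill    
Falling Leaves | Walker  
Hollow Hills   | Adams   
Stone Bridges  | Mitchell
Distant Shores | Walker  


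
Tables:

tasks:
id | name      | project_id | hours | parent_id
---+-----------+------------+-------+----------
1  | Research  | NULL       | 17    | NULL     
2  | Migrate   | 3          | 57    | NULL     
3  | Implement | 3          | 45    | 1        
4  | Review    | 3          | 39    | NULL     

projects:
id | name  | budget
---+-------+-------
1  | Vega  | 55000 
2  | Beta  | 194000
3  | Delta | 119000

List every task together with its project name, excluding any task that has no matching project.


INNER JOIN keeps only tasks rows whose project_id matches an id in projects. Walk through each task:
  - task 1 (Research): project_id=NULL, no match -> dropped
  - task 2 (Migrate): project_id=3 -> matches Delta
  - task 3 (Implement): project_id=3 -> matches Delta
  - task 4 (Review): project_id=3 -> matches Delta
So 1 of 4 rows is dropped.

SQL:
SELECT a.name, b.name AS project
FROM tasks a
INNER JOIN projects b ON a.project_id = b.id

Result:
name      | project
----------+--------
Migrate   | Delta  
Implement | Delta  
Review    | Delta  


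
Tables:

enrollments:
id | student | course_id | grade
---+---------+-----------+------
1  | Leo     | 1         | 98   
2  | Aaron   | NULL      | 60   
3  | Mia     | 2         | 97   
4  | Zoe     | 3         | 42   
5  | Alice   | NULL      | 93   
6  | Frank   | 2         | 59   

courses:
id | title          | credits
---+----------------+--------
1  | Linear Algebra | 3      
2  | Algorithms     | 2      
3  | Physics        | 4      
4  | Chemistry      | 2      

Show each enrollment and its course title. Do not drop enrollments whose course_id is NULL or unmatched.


LEFT JOIN keeps every row from enrollments (the left table); where course_id has no match in courses, the course columns become NULL. Walk through each enrollment:
  - enrollment 1 (Leo): course_id=1 -> matches Linear Algebra
  - enrollment 2 (Aaron): course_id=NULL, no match -> kept with NULL
  - enrollment 3 (Mia): course_id=2 -> matches Algorithms
  - enrollment 4 (Zoe): course_id=3 -> matches Physics
  - enrollment 5 (Alice): course_id=NULL, no match -> kept with NULL
  - enrollment 6 (Frank): course_id=2 -> matches Algorithms
All 6 rows appear; 2 have NULL course.

SQL:
SELECT a.student, b.title AS course
FROM enrollments a
LEFT JOIN courses b ON a.course_id = b.id

Result:
student | course        
--------+---------------
Leo     | Linear Algebra
Aaron   | NULL          
Mia     | Algorithms    
Zoe     | Physics       
Alice   | NULL          
Frank   | Algorithms    


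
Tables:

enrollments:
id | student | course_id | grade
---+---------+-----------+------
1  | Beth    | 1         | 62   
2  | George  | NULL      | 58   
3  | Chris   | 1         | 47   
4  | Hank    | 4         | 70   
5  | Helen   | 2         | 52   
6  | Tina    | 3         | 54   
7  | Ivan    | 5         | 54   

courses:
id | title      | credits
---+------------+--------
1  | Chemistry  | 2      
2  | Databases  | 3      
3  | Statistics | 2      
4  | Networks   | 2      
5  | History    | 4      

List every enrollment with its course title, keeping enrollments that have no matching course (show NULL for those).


LEFT JOIN keeps every row from enrollments (the left table); where course_id has no match in courses, the course columns become NULL. Walk through each enrollment:
  - enrollment 1 (Beth): course_id=1 -> matches Chemistry
  - enrollment 2 (George): course_id=NULL, no match -> kept with NULL
  - enrollment 3 (Chris): course_id=1 -> matches Chemistry
  - enrollment 4 (Hank): course_id=4 -> matches Networks
  - enrollment 5 (Helen): course_id=2 -> matches Databases
  - enrollment 6 (Tina): course_id=3 -> matches Statistics
  - enrollment 7 (Ivan): course_id=5 -> matches History
All 7 rows appear; 1 has NULL course.

SQL:
SELECT a.student, b.title AS course
FROM enrollments a
LEFT JOIN courses b ON a.course_id = b.id

Result:
student | course    
--------+-----------
Beth    | Chemistry 
George  | NULL      
Chris   | Chemistry 
Hank    | Networks  
Helen   | Databases 
Tina    | Statistics
Ivan    | History   


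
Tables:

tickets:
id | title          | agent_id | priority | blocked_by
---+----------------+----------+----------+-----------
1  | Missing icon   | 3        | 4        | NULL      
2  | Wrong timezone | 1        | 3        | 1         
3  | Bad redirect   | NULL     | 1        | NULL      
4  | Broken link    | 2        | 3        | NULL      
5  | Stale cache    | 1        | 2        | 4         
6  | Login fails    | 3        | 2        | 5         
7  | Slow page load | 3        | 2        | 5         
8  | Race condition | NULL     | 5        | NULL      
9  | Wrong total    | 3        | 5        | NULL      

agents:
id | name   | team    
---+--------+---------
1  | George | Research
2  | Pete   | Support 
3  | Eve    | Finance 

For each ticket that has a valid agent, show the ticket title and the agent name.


INNER JOIN keeps only tickets rows whose agent_id matches an id in agents. Walk through each ticket:
  - ticket 1 (Missing icon): agent_id=3 -> matches Eve
  - ticket 2 (Wrong timezone): agent_id=1 -> matches George
  - ticket 3 (Bad redirect): agent_id=NULL, no match -> dropped
  - ticket 4 (Broken link): agent_id=2 -> matches Pete
  - ticket 5 (Stale cache): agent_id=1 -> matches George
  - ticket 6 (Login fails): agent_id=3 -> matches Eve
  - ticket 7 (Slow page load): agent_id=3 -> matches Eve
  - ticket 8 (Race condition): agent_id=NULL, no match -> dropped
  - ticket 9 (Wrong total): agent_id=3 -> matches Eve
So 2 of 9 rows are dropped.

SQL:
SELECT a.title, b.name AS agent
FROM tickets a
INNER JOIN agents b ON a.agent_id = b.id

Result:
title          | agent 
---------------+-------
Missing icon   | Eve   
Wrong timezone | George
Broken link    | Pete  
Stale cache    | George
Login fails    | Eve   
Slow page load | Eve   
Wrong total    | Eve   


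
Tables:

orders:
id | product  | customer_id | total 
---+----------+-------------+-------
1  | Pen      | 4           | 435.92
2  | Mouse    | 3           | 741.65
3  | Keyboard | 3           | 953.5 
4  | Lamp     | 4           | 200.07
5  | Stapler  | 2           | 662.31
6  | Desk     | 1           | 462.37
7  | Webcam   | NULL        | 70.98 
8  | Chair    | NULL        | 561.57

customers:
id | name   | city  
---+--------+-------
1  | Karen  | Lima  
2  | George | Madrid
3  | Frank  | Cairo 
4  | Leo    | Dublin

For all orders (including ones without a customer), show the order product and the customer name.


LEFT JOIN keeps every row from orders (the left table); where customer_id has no match in customers, the customer columns become NULL. Walk through each order:
  - order 1 (Pen): customer_id=4 -> matches Leo
  - order 2 (Mouse): customer_id=3 -> matches Frank
  - order 3 (Keyboard): customer_id=3 -> matches Frank
  - order 4 (Lamp): customer_id=4 -> matches Leo
  - order 5 (Stapler): customer_id=2 -> matches George
  - order 6 (Desk): customer_id=1 -> matches Karen
  - order 7 (Webcam): customer_id=NULL, no match -> kept with NULL
  - order 8 (Chair): customer_id=NULL, no match -> kept with NULL
All 8 rows appear; 2 have NULL customer.

SQL:
SELECT a.product, b.name AS customer
FROM orders a
LEFT JOIN customers b ON a.customer_id = b.id

Result:
product  | customer
---------+---------
Pen      | Leo     
Mouse    | Frank   
Keyboard | Frank   
Lamp     | Leo     
Stapler  | George  
Desk     | Karen   
Webcam   | NULL    
Chair    | NULL    


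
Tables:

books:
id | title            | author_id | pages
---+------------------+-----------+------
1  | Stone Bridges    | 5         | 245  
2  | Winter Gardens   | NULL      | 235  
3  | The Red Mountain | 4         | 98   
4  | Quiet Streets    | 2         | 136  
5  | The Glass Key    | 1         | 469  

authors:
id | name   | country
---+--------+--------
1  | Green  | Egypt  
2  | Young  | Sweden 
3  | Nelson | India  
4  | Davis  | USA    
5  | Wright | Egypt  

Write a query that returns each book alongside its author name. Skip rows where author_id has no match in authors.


INNER JOIN keeps only books rows whose author_id matches an id in authors. Walk through each book:
  - book 1 (Stone Bridges): author_id=5 -> matches Wright
  - book 2 (Winter Gardens): author_id=NULL, no match -> dropped
  - book 3 (The Red Mountain): author_id=4 -> matches Davis
  - book 4 (Quiet Streets): author_id=2 -> matches Young
  - book 5 (The Glass Key): author_id=1 -> matches Green
So 1 of 5 rows is dropped.

SQL:
SELECT a.title, b.name AS author
FROM books a
INNER JOIN authors b ON a.author_id = b.id

Result:
title            | author
-----------------+-------
Stone Bridges    | Wright
The Red Mountain | Davis 
Quiet Streets    | Young 
The Glass Key    | Green 


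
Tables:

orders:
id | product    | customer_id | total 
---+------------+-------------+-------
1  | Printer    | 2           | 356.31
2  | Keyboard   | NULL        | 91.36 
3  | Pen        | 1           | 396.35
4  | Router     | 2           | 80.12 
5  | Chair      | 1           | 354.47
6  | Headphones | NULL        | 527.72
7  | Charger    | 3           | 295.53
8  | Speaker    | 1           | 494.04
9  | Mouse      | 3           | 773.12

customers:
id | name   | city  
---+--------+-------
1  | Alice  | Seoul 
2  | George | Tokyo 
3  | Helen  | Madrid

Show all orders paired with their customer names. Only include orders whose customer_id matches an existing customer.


INNER JOIN keeps only orders rows whose customer_id matches an id in customers. Walk through each order:
  - order 1 (Printer): customer_id=2 -> matches George
  - order 2 (Keyboard): customer_id=NULL, no match -> dropped
  - order 3 (Pen): customer_id=1 -> matches Alice
  - order 4 (Router): customer_id=2 -> matches George
  - order 5 (Chair): customer_id=1 -> matches Alice
  - order 6 (Headphones): customer_id=NULL, no match -> dropped
  - order 7 (Charger): customer_id=3 -> matches Helen
  - order 8 (Speaker): customer_id=1 -> matches Alice
  - order 9 (Mouse): customer_id=3 -> matches Helen
So 2 of 9 rows are dropped.

SQL:
SELECT a.product, b.name AS customer
FROM orders a
INNER JOIN customers b ON a.customer_id = b.id

Result:
product | customer
--------+---------
Printer | George  
Pen     | Alice   
Router  | George  
Chair   | Alice   
Charger | Helen   
Speaker | Alice   
Mouse   | Helen   


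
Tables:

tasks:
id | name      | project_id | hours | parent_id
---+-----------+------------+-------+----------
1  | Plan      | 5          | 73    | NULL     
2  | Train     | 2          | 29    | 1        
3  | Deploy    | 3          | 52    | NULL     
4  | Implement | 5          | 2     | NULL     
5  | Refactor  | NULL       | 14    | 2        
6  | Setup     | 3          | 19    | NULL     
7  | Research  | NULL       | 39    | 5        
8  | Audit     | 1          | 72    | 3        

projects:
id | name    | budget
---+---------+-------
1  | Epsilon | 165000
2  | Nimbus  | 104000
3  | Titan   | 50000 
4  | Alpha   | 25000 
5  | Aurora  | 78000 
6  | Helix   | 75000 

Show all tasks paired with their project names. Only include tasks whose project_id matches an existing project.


INNER JOIN keeps only tasks rows whose project_id matches an id in projects. Walk through each task:
  - task 1 (Plan): project_id=5 -> matches Aurora
  - task 2 (Train): project_id=2 -> matches Nimbus
  - task 3 (Deploy): project_id=3 -> matches Titan
  - task 4 (Implement): project_id=5 -> matches Aurora
  - task 5 (Refactor): project_id=NULL, no match -> dropped
  - task 6 (Setup): project_id=3 -> matches Titan
  - task 7 (Research): project_id=NULL, no match -> dropped
  - task 8 (Audit): project_id=1 -> matches Epsilon
So 2 of 8 rows are dropped.

SQL:
SELECT a.name, b.name AS project
FROM tasks a
INNER JOIN projects b ON a.project_id = b.id

Result:
name      | project
----------+--------
Plan      | Aurora 
Train     | Nimbus 
Deploy    | Titan  
Implement | Aurora 
Setup     | Titan  
Audit     | Epsilon
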